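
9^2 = 81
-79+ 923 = 844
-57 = -57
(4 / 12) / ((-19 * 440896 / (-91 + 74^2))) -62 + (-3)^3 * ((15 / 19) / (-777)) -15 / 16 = -136493241477 / 2169649216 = -62.91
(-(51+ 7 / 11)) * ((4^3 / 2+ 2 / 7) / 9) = -185.24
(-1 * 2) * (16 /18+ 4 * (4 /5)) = -8.18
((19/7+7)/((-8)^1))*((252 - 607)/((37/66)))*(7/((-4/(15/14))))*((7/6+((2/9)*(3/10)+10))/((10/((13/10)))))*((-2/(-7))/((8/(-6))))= 523498833/1160320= 451.17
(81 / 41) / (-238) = -81 / 9758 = -0.01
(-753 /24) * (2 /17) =-251 /68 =-3.69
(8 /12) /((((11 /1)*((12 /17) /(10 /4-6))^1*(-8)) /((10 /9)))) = 595 /14256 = 0.04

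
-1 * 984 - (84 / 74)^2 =-985.29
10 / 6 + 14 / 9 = 29 / 9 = 3.22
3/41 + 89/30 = 3739/1230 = 3.04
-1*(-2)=2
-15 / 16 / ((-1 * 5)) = 3 / 16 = 0.19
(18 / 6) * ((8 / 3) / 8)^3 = 1 / 9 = 0.11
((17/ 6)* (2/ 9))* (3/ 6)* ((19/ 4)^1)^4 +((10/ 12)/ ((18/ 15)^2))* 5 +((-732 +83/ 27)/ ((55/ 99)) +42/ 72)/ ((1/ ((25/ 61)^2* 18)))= -65189777501/ 17146368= -3801.96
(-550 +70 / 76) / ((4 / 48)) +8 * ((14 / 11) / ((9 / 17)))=-12357634 / 1881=-6569.72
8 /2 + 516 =520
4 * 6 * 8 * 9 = 1728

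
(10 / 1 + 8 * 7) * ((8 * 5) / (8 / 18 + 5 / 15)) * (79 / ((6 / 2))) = 89382.86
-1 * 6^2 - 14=-50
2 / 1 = 2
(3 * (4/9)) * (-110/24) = -55/9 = -6.11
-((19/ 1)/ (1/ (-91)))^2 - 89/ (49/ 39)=-146486080/ 49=-2989511.84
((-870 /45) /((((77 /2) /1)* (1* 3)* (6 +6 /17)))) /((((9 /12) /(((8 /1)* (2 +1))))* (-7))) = 15776 /130977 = 0.12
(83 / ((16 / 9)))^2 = 2179.72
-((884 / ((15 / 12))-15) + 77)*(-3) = 11538 / 5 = 2307.60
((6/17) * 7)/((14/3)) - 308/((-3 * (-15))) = -4831/765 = -6.32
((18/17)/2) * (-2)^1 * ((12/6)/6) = -6/17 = -0.35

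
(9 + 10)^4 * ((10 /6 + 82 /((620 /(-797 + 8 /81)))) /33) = -339441765539 /828630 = -409642.14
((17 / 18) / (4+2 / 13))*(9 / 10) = 0.20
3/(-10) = -0.30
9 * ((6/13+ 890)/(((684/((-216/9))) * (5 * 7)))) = -69456/8645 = -8.03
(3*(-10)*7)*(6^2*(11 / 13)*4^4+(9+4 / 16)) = -42628425 / 26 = -1639554.81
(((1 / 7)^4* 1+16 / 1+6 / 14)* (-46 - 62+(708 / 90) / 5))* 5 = -8742.41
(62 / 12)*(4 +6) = 155 / 3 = 51.67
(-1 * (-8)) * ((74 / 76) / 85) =148 / 1615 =0.09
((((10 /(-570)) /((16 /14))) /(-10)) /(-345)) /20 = -7 /31464000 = -0.00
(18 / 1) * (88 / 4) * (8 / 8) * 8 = 3168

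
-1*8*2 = -16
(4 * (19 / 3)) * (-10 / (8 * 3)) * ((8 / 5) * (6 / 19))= -16 / 3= -5.33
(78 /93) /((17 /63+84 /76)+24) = 15561 /470797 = 0.03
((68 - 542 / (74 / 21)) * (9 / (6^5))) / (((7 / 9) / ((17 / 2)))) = -53975 / 49728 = -1.09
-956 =-956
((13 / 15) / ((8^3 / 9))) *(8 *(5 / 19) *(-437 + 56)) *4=-14859 / 304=-48.88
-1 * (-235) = 235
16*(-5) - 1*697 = -777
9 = 9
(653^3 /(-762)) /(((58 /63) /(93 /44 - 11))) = 2286312527247 /648208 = 3527127.91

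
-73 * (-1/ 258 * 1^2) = 73/ 258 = 0.28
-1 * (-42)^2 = -1764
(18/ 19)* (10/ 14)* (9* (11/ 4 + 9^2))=135675/ 266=510.06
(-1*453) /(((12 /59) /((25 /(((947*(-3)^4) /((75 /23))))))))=-5568125 /2352348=-2.37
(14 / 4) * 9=63 / 2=31.50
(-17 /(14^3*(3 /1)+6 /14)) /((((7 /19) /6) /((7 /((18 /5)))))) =-0.07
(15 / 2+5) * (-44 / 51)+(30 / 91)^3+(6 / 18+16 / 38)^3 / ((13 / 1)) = -25421927384977 / 2372453261451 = -10.72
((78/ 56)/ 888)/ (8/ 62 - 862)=-403/ 221438784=-0.00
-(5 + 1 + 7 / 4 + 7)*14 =-413 / 2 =-206.50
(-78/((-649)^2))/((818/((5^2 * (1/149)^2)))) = -975/3824593111009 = -0.00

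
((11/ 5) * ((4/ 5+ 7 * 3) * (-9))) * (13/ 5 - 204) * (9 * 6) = 586792998/ 125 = 4694343.98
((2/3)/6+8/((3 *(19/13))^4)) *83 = 116314291/10556001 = 11.02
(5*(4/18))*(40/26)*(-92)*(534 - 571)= 680800/117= 5818.80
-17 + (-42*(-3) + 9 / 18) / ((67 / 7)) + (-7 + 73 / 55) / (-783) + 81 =148545121 / 1923570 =77.22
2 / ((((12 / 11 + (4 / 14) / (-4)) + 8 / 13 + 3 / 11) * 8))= 1001 / 7638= 0.13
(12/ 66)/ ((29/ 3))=6/ 319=0.02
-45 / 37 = -1.22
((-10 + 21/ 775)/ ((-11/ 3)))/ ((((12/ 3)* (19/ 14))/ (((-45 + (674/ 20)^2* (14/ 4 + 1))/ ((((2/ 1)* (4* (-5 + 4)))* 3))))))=-54812885463/ 518320000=-105.75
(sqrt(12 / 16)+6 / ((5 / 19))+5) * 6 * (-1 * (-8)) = 24 * sqrt(3)+6672 / 5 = 1375.97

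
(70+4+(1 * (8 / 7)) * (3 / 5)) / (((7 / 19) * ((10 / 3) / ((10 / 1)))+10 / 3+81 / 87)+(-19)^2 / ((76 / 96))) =2160471 / 13317850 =0.16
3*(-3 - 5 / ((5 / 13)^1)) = -48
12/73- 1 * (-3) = 231/73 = 3.16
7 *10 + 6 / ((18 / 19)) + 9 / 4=943 / 12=78.58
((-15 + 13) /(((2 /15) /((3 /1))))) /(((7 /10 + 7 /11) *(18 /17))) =-4675 /147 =-31.80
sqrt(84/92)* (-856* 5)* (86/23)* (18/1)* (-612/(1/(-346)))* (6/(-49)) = 8417701025280* sqrt(483)/25921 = 7136993644.12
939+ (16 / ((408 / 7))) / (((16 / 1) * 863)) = 330625663 / 352104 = 939.00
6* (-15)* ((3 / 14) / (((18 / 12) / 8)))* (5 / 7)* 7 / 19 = -3600 / 133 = -27.07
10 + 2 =12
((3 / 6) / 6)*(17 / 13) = 17 / 156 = 0.11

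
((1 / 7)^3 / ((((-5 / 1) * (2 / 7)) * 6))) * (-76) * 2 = 38 / 735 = 0.05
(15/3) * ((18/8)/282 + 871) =1637495/376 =4355.04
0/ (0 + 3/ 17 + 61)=0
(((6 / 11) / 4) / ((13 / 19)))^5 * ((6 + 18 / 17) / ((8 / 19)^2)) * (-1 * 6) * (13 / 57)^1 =-0.02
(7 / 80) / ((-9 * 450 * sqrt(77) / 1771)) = -161 * sqrt(77) / 324000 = -0.00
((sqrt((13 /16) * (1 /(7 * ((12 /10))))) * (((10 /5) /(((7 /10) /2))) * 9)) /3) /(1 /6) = 30 * sqrt(2730) /49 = 31.99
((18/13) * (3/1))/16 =0.26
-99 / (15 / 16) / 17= -6.21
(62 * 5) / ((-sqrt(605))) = -62 * sqrt(5) / 11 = -12.60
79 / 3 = 26.33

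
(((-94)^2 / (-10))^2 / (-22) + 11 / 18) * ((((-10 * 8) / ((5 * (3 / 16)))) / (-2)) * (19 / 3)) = -213609237056 / 22275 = -9589640.27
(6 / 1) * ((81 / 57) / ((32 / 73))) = 5913 / 304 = 19.45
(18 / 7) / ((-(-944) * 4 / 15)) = 135 / 13216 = 0.01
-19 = -19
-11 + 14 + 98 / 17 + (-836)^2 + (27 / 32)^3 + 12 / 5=1946653820767 / 2785280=698907.77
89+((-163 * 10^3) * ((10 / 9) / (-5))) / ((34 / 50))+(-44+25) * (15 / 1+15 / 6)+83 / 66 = 89242306 / 1683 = 53025.73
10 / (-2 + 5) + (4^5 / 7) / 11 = 16.63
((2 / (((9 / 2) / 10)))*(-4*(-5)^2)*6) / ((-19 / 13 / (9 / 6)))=52000 / 19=2736.84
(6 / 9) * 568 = 1136 / 3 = 378.67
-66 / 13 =-5.08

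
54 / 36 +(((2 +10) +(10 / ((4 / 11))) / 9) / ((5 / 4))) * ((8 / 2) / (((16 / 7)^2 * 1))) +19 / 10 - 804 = -791.38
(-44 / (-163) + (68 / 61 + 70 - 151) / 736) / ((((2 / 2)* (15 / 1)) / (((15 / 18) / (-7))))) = -1181125 / 922074048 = -0.00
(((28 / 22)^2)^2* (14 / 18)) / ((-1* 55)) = -268912 / 7247295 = -0.04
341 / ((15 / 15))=341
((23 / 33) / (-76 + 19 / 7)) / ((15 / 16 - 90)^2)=-41216 / 34376450625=-0.00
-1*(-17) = 17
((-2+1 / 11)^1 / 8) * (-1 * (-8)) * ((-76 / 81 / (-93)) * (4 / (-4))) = 532 / 27621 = 0.02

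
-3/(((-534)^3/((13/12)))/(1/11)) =13/6700025376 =0.00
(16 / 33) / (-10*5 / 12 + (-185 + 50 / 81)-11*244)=-864 / 5118883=-0.00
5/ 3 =1.67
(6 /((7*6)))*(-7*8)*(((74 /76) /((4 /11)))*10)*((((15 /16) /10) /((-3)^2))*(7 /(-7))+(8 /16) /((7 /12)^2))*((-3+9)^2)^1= -41898615 /3724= -11250.97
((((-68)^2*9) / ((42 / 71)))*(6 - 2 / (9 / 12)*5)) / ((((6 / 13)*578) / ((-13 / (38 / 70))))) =2639780 / 57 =46311.93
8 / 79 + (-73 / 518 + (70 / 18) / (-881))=-14301037 / 324470538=-0.04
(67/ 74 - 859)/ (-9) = 95.34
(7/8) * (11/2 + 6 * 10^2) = 8477/16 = 529.81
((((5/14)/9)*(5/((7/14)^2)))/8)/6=25/1512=0.02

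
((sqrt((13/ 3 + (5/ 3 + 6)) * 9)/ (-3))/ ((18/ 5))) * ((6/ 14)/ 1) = -5 * sqrt(3)/ 21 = -0.41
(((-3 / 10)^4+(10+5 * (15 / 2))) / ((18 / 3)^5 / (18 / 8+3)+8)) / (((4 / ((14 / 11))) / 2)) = 23278969 / 1146640000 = 0.02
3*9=27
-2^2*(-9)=36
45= 45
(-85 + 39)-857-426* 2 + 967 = -788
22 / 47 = 0.47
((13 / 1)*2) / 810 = 13 / 405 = 0.03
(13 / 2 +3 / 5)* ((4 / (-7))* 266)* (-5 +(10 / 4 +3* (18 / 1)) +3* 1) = -294082 / 5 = -58816.40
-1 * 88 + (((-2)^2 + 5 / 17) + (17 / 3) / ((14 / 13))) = -56009 / 714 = -78.44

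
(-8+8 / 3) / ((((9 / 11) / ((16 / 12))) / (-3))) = 704 / 27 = 26.07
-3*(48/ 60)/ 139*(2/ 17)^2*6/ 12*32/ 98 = -384/ 9841895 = -0.00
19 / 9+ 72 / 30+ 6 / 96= 3293 / 720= 4.57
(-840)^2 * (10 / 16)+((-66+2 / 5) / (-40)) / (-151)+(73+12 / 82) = 68267094544 / 154775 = 441073.14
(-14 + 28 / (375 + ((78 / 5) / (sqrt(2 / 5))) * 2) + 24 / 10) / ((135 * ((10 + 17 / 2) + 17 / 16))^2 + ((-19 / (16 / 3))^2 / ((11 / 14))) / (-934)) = -8726161571072 / 5281235715791318895 - 478686208 * sqrt(10) / 1056247143158263779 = -0.00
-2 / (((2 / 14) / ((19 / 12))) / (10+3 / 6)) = -931 / 4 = -232.75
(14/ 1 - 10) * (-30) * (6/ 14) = -360/ 7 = -51.43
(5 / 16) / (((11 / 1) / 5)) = 25 / 176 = 0.14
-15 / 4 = -3.75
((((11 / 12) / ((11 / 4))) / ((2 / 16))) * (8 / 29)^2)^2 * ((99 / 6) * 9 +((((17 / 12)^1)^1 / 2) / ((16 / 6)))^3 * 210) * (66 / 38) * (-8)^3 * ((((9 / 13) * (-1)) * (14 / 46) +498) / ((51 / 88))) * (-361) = 6223001014808190976 / 3595109323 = 1730962943.18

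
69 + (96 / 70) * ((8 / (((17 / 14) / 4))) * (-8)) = -18711 / 85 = -220.13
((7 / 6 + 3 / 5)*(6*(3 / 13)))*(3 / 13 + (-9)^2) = 167904 / 845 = 198.70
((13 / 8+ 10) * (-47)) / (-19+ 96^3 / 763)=-3335073 / 6961912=-0.48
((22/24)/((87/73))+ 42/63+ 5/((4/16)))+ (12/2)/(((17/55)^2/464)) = 8798617931/301716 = 29161.92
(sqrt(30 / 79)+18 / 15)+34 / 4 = sqrt(2370) / 79+97 / 10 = 10.32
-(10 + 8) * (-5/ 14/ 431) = 45/ 3017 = 0.01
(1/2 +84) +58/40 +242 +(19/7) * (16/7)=327471/980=334.15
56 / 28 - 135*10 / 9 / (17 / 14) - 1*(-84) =-638 / 17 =-37.53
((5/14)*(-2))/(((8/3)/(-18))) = 135/28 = 4.82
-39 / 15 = -13 / 5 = -2.60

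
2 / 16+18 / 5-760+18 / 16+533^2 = 5666677 / 20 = 283333.85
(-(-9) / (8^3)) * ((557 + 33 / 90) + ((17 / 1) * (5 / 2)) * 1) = 13497 / 1280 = 10.54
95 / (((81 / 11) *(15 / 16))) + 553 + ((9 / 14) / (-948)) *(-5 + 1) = 152322367 / 268758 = 566.76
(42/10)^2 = 441/25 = 17.64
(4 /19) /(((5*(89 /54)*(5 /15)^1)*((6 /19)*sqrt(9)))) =36 /445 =0.08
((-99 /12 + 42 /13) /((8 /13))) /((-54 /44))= 319 /48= 6.65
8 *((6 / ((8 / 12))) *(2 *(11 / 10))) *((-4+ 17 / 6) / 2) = -462 / 5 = -92.40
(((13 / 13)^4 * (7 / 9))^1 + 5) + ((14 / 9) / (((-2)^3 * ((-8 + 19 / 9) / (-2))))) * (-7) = 6.24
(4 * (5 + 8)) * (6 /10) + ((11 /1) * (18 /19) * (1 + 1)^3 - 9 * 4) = 7464 /95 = 78.57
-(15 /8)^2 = -225 /64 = -3.52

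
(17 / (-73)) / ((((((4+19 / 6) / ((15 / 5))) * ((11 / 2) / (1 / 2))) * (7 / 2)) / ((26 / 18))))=-884 / 241703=-0.00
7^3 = 343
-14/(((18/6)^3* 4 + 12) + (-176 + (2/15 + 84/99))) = 385/1513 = 0.25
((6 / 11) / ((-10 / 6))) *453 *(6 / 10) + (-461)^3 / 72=-26944111039 / 19800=-1360813.69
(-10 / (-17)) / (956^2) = 5 / 7768456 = 0.00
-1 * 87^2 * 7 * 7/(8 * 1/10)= -1854405/4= -463601.25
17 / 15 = 1.13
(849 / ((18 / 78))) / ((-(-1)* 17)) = 216.41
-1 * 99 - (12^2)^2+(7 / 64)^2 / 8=-682721231 / 32768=-20835.00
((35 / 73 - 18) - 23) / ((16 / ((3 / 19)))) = -4437 / 11096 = -0.40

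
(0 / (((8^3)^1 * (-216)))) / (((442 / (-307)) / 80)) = 0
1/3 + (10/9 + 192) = 193.44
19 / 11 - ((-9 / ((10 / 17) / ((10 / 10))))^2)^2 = -6027604091 / 110000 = -54796.40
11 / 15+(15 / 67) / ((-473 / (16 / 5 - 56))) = 0.76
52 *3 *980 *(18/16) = 171990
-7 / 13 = -0.54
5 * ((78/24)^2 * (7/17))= 5915/272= 21.75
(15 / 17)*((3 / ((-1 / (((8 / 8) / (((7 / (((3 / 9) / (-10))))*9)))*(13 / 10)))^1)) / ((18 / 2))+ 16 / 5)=181453 / 64260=2.82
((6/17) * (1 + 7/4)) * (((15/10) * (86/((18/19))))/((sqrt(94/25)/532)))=5976355 * sqrt(94)/1598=36259.64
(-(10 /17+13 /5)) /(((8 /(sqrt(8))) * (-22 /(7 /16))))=1897 * sqrt(2) /119680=0.02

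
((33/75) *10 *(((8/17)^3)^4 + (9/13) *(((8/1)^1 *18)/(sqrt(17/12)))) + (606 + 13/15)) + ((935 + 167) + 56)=57024 *sqrt(51)/1105 + 15423763021668927529/8739333558446415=2133.40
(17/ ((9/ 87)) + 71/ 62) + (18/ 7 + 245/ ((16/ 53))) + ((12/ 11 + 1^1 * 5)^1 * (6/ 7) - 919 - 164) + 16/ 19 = -211870405/ 2176944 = -97.32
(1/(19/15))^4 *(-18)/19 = -0.37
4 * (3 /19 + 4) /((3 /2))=632 /57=11.09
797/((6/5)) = 3985/6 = 664.17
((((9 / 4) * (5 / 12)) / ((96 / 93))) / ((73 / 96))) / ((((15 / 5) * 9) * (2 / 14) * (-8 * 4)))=-1085 / 112128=-0.01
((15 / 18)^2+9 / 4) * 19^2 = 19133 / 18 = 1062.94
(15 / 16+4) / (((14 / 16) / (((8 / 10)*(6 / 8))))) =237 / 70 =3.39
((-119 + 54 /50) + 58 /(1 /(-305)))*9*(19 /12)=-12688143 /50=-253762.86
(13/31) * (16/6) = 104/93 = 1.12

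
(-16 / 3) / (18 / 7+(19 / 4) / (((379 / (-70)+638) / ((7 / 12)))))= -39675776 / 19161977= -2.07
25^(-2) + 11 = 6876/ 625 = 11.00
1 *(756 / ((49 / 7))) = 108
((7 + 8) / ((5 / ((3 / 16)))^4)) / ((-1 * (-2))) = 243 / 16384000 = 0.00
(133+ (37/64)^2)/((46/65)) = 35498905/188416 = 188.41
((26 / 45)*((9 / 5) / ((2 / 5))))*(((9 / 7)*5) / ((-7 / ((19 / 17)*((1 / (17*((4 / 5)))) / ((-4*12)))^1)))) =3705 / 906304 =0.00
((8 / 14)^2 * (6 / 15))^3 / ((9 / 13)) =425984 / 132355125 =0.00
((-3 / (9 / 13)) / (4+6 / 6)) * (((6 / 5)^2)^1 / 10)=-78 / 625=-0.12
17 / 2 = 8.50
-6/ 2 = -3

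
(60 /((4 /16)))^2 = 57600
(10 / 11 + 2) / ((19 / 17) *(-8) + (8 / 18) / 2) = -2448 / 7337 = -0.33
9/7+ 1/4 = 1.54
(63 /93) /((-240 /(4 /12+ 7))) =-77 /3720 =-0.02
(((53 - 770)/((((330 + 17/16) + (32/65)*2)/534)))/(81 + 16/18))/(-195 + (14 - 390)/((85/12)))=11282138400/198770336413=0.06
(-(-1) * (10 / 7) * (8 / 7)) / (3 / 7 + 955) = 5 / 2926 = 0.00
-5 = -5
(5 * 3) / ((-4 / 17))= -63.75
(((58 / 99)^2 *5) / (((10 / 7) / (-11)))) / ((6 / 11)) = -5887 / 243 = -24.23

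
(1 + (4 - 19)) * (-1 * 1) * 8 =112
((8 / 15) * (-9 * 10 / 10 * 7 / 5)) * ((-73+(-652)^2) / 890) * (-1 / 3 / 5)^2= -3966956 / 278125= -14.26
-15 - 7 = -22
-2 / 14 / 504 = -1 / 3528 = -0.00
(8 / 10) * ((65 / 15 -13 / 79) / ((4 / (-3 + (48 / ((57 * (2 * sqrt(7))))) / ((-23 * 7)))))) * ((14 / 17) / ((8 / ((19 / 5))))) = -32851 / 33575 -1976 * sqrt(7) / 16216725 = -0.98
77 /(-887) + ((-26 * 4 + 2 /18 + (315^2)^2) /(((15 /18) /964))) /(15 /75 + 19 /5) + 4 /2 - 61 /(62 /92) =234880556696844707 /82491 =2847347670616.73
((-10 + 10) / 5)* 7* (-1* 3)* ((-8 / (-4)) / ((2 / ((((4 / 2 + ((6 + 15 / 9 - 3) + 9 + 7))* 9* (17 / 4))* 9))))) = 0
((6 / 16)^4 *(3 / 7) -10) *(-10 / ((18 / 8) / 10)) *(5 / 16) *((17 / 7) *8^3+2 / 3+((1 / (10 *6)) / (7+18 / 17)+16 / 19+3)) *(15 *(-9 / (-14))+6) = 713295670308796525 / 263305986048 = 2708999.07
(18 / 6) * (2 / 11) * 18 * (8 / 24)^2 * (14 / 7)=24 / 11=2.18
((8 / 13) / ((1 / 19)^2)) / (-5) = -44.43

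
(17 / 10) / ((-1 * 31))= -0.05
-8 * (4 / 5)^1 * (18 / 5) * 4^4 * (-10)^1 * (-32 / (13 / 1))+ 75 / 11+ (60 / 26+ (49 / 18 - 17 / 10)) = -934215913 / 6435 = -145177.30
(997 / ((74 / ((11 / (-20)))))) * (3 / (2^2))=-32901 / 5920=-5.56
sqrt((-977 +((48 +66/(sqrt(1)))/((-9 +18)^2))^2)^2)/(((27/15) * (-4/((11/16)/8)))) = -39093395/3359232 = -11.64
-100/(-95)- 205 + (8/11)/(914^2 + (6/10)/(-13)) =-2314568904745/11348854033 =-203.95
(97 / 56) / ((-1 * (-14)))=97 / 784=0.12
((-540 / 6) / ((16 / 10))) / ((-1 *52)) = 225 / 208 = 1.08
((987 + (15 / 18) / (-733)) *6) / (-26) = -4340821 / 19058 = -227.77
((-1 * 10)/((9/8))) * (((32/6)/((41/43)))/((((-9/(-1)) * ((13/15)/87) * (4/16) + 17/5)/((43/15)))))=-54907904/1318437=-41.65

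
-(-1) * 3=3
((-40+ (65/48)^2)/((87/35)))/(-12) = 3077725/2405376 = 1.28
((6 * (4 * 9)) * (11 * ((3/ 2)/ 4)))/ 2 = 891/ 2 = 445.50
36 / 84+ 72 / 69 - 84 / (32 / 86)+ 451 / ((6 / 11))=1164137 / 1932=602.56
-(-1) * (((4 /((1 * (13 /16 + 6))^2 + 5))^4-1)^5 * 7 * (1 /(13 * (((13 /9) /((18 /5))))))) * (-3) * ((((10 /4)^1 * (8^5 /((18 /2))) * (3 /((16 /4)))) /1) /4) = 348438547227114365150483859302636697060132798713795739623958468699293806128383046400000 /50720026084817681789542350893995222397478889612448257276256854455155669698430813049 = 6869.84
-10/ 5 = -2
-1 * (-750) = 750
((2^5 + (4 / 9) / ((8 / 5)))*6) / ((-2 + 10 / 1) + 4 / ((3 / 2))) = 581 / 32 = 18.16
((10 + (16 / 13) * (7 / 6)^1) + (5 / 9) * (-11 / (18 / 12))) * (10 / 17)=1520 / 351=4.33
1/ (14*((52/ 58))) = 29/ 364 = 0.08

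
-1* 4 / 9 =-0.44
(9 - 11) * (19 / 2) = -19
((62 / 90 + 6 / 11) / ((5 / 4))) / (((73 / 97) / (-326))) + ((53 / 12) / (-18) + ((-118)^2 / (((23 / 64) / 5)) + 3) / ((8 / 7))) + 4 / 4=8431652931257 / 49866300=169085.19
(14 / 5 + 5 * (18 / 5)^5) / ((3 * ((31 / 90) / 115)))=261001884 / 775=336776.62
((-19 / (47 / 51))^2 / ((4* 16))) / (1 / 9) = 59.77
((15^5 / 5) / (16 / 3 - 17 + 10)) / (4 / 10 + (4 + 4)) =-151875 / 14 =-10848.21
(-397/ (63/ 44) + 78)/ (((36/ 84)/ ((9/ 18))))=-6277/ 27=-232.48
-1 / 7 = -0.14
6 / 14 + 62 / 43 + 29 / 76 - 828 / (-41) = 21053525 / 937916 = 22.45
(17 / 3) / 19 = 17 / 57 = 0.30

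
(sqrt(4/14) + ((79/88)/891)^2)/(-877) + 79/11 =38721729949151/5391633284928 - sqrt(14)/6139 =7.18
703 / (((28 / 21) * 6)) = 703 / 8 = 87.88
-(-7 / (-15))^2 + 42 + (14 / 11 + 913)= 2366236 / 2475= 956.05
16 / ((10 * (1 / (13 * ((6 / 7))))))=624 / 35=17.83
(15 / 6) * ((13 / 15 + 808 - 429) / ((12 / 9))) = 712.25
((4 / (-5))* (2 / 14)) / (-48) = 1 / 420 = 0.00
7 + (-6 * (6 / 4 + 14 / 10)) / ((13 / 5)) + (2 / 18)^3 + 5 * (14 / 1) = 666319 / 9477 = 70.31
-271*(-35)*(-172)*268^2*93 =-10897285237440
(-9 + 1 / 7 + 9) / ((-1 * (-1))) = 1 / 7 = 0.14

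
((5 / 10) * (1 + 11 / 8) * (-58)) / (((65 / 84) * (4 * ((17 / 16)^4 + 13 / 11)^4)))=-18601675971341628926328832 / 30427973544783667641462765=-0.61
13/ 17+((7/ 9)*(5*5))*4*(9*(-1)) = -11887/ 17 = -699.24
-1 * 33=-33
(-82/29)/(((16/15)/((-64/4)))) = 1230/29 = 42.41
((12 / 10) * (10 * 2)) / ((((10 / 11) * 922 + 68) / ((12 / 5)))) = 198 / 3115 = 0.06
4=4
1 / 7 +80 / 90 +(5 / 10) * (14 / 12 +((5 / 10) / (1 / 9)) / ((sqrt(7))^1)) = 9 * sqrt(7) / 28 +407 / 252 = 2.47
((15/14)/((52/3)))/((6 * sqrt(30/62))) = sqrt(465)/1456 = 0.01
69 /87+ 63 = 1850 /29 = 63.79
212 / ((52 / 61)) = 3233 / 13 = 248.69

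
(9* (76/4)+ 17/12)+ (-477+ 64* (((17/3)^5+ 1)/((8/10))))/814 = 295192901/395604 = 746.18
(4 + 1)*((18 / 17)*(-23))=-2070 / 17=-121.76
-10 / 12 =-5 / 6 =-0.83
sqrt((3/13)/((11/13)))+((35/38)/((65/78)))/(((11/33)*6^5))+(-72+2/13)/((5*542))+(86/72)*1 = sqrt(33)/11+337851953/289167840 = 1.69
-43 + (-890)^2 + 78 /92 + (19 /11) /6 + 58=601216147 /759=792116.14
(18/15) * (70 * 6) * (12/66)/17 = 1008/187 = 5.39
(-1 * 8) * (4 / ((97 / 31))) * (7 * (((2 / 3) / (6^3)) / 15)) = -1736 / 117855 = -0.01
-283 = -283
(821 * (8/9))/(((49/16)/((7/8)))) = 13136/63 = 208.51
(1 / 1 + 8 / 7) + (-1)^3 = 8 / 7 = 1.14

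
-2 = -2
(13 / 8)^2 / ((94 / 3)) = 507 / 6016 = 0.08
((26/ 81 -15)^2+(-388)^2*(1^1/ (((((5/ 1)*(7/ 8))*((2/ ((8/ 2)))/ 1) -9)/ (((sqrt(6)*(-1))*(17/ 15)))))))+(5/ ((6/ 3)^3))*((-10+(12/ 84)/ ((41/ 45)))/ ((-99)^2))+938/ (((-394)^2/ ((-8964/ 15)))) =74934612769316159/ 353695674328920+40947968*sqrt(6)/ 1635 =61558.42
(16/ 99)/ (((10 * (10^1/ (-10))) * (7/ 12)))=-32/ 1155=-0.03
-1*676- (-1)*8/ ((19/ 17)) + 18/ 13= -164862/ 247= -667.46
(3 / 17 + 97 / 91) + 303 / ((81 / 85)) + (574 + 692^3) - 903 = 13841155518760 / 41769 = 331373878.21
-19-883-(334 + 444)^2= -606186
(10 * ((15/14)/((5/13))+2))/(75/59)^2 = 233227/7875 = 29.62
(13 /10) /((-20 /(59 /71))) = -767 /14200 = -0.05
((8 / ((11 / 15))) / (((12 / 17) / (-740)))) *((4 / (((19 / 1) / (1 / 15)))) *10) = -1006400 / 627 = -1605.10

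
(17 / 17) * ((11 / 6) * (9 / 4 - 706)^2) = 87166475 / 96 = 907984.11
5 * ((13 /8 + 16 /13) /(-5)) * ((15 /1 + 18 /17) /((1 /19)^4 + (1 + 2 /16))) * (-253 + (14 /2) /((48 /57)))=289287207405 /29002544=9974.55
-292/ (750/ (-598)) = 87308/ 375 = 232.82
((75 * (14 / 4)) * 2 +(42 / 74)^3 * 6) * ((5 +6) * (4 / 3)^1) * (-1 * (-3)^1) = 1172529204 / 50653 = 23148.27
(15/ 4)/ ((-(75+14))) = -15/ 356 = -0.04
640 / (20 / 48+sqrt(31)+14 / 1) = 32.02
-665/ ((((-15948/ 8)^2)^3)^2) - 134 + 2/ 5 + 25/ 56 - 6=-139.15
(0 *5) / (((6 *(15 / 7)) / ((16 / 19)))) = 0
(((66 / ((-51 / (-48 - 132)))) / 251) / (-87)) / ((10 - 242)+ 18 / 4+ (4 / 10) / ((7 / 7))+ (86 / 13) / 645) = 102960 / 2191859759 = 0.00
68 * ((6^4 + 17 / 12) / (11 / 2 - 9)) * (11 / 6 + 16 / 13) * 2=-126513694 / 819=-154473.37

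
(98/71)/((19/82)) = 8036/1349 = 5.96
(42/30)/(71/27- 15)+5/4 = 3797/3340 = 1.14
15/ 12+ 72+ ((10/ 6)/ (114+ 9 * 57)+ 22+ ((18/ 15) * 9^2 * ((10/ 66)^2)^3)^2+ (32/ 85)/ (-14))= 121629739582322859521/ 1277277580757912580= 95.23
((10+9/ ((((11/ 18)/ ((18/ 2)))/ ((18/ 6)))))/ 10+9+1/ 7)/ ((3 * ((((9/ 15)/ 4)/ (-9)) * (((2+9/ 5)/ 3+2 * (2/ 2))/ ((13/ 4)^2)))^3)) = -35213095116590625/ 289887136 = -121471741.05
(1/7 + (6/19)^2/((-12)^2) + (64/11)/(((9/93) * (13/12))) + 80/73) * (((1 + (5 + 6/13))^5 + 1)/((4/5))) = 125195120604434159805/156711505814864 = 798889.14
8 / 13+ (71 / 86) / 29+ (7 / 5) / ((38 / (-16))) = 167493 / 3080090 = 0.05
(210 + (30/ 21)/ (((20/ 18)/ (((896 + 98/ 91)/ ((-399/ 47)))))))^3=407489.55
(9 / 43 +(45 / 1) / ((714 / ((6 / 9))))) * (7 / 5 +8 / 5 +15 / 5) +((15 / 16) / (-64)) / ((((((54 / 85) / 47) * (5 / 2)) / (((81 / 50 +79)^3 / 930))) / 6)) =-267518291097953053 / 182738304000000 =-1463.94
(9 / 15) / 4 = 3 / 20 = 0.15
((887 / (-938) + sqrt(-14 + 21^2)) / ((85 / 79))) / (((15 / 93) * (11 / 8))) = -8689052 / 2192575 + 19592 * sqrt(427) / 4675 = 82.64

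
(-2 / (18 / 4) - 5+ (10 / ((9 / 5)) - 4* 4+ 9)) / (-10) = 31 / 45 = 0.69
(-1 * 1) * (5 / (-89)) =5 / 89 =0.06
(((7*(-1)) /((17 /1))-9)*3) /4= -120 /17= -7.06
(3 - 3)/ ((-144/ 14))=0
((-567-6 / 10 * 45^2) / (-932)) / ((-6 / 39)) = -11583 / 932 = -12.43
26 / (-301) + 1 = 275 / 301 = 0.91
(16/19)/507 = 16/9633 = 0.00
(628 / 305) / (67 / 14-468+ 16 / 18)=-79128 / 17767165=-0.00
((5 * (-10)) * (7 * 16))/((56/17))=-1700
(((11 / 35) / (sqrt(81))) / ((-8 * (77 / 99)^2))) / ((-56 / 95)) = 1881 / 153664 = 0.01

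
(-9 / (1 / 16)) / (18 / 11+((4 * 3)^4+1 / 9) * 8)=-7128 / 8211581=-0.00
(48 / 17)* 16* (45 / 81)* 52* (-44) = -2928640 / 51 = -57424.31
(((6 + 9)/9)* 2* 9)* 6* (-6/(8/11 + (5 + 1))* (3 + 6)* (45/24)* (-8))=21672.97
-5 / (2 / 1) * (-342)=855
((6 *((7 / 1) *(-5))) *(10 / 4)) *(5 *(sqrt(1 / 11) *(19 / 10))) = -9975 *sqrt(11) / 22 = -1503.79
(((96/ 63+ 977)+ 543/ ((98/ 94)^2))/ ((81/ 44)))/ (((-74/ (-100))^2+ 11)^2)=2927861200000000/ 486252575551323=6.02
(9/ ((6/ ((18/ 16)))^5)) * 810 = 885735/ 524288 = 1.69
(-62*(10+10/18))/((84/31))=-91295/378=-241.52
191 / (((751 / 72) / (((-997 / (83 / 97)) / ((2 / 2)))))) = -21336.08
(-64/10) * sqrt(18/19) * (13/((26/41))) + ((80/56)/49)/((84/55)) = 275/14406- 1968 * sqrt(38)/95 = -127.68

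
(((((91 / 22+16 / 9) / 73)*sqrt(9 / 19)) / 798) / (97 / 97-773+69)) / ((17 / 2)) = -1171*sqrt(19) / 436513358358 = -0.00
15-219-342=-546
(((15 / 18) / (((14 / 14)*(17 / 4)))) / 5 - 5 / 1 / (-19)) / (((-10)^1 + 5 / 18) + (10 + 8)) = 1758 / 48127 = 0.04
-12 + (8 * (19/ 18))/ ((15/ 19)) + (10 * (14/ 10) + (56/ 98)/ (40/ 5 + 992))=599927/ 47250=12.70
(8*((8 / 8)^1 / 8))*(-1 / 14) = -1 / 14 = -0.07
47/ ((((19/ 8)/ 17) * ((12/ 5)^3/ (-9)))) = -99875/ 456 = -219.02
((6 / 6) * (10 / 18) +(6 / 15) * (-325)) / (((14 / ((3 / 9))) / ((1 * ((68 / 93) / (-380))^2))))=-67337 / 5901126210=-0.00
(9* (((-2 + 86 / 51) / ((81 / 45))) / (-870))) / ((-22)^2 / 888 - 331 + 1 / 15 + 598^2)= 2960 / 586532515611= 0.00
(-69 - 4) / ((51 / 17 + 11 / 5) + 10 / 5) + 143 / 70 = -10201 / 1260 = -8.10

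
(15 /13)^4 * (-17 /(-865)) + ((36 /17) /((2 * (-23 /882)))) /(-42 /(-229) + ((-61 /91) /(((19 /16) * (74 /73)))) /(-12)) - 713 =-4339890257737140239 /4878212875706014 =-889.65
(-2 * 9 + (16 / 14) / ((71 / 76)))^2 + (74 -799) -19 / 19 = -109806290 / 247009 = -444.54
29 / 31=0.94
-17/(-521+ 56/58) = 493/15081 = 0.03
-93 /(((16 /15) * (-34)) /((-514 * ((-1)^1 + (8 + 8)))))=-5377725 /272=-19771.05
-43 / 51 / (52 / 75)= -1075 / 884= -1.22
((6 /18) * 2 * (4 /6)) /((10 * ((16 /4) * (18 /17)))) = 17 /1620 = 0.01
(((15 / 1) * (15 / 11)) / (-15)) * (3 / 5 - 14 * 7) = 1461 / 11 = 132.82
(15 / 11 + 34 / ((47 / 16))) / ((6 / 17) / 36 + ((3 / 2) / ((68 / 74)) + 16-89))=-1364556 / 7525969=-0.18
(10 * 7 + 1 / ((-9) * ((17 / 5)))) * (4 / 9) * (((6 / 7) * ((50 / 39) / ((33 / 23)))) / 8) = 12310750 / 4135131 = 2.98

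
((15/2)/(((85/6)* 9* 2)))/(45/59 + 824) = 59/1654474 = 0.00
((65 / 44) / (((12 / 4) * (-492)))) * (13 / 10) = -169 / 129888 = -0.00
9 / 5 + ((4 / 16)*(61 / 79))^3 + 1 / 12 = 894819227 / 473317440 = 1.89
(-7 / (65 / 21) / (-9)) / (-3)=-49 / 585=-0.08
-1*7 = -7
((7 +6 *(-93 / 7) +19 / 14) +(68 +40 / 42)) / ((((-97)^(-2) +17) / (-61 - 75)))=32310506 / 1679517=19.24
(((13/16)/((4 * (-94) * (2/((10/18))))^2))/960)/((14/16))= 65/123126054912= 0.00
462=462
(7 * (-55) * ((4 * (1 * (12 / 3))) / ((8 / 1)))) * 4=-3080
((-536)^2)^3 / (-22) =-11856561067655168 / 11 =-1077869187968651.64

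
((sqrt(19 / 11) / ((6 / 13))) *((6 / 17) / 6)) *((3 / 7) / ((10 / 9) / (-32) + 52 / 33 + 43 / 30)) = 4680 *sqrt(209) / 2803283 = 0.02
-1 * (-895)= 895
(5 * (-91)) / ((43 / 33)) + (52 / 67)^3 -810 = -14985485591 / 12932809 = -1158.72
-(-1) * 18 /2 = 9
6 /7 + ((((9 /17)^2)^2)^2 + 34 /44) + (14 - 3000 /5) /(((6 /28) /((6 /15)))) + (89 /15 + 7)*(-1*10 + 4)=-18850650337309933 /16113999688710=-1169.83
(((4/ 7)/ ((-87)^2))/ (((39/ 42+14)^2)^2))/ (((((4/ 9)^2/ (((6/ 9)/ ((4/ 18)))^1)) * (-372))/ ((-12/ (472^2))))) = 9261/ 2770555408200430576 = 0.00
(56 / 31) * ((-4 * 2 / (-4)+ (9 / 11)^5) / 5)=21344456 / 24962905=0.86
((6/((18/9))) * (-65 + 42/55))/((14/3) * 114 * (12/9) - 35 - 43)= -31797/104170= -0.31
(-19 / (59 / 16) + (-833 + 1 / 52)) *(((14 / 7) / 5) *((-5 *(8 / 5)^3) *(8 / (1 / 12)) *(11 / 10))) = 347570049024 / 479375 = 725048.34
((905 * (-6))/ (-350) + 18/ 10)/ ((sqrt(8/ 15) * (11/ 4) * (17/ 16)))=9696 * sqrt(30)/ 6545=8.11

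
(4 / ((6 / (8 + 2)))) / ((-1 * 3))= -20 / 9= -2.22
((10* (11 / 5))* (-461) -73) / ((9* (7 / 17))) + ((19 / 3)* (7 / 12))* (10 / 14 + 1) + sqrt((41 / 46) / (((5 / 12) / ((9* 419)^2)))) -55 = -58907 / 21 + 3771* sqrt(28290) / 115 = 2710.28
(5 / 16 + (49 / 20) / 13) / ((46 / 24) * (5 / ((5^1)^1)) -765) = -1563 / 2380820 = -0.00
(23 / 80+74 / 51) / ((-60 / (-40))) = 7093 / 6120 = 1.16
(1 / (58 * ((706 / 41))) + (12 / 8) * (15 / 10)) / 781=0.00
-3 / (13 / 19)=-57 / 13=-4.38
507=507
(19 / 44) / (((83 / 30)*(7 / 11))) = 0.25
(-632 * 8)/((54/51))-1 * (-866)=-3909.11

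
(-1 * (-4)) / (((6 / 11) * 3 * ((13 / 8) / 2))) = 3.01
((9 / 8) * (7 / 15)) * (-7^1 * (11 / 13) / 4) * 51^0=-1617 / 2080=-0.78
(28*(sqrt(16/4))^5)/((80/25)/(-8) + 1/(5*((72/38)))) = -161280/53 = -3043.02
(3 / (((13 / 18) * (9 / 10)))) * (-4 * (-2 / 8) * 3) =180 / 13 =13.85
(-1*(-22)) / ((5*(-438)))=-11 / 1095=-0.01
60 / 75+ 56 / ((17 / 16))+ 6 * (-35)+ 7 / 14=-26519 / 170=-155.99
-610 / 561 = -1.09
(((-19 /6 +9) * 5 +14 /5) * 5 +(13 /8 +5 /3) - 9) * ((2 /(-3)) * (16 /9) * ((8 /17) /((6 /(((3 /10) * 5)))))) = -1096 /51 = -21.49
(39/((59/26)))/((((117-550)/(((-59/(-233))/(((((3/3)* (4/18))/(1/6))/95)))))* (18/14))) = -112385/201778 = -0.56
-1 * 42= -42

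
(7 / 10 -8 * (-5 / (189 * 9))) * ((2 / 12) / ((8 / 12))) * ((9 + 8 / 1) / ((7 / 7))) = 209219 / 68040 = 3.07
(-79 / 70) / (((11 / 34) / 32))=-42976 / 385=-111.63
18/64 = 9/32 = 0.28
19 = 19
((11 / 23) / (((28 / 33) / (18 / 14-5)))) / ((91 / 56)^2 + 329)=-50336 / 7973525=-0.01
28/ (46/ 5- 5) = 20/ 3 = 6.67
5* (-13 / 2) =-32.50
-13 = -13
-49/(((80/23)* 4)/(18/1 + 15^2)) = -273861/320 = -855.82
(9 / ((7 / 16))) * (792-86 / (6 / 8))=97536 / 7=13933.71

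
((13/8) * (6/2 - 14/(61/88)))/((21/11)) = -150007/10248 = -14.64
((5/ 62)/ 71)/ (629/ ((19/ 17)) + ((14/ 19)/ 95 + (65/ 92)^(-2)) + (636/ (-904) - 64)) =861752125/ 379416880832059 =0.00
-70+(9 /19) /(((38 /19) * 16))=-42551 /608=-69.99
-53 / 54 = -0.98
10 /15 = 2 /3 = 0.67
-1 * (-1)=1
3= 3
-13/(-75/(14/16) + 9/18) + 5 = 6147/1193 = 5.15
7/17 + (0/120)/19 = 0.41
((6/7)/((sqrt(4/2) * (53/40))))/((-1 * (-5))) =24 * sqrt(2)/371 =0.09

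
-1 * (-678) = 678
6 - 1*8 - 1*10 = -12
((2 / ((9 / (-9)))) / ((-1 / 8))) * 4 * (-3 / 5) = -192 / 5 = -38.40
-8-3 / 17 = -139 / 17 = -8.18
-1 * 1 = -1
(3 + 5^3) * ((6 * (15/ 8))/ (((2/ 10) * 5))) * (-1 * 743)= -1069920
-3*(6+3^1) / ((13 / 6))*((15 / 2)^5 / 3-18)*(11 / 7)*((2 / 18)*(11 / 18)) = -10493.97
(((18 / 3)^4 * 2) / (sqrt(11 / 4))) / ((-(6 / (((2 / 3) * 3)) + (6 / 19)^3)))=-11852352 * sqrt(11) / 76241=-515.60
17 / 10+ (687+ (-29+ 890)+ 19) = 1568.70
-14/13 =-1.08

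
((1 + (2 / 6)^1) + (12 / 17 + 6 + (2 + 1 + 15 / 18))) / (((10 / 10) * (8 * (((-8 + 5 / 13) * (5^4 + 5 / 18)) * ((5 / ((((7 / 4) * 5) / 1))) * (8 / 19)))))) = -2093819 / 1616398080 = -0.00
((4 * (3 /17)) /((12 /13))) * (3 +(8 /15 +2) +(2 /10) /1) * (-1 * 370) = -82732 /51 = -1622.20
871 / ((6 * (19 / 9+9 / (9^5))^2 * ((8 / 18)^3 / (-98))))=-446437414350837 / 12280185856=-36354.29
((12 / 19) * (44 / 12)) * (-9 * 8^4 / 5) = -1622016 / 95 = -17073.85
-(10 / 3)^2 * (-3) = 100 / 3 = 33.33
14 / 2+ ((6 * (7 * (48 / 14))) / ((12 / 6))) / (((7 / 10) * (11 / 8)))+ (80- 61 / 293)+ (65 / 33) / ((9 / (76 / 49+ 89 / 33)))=22869612335 / 140712957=162.53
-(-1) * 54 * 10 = 540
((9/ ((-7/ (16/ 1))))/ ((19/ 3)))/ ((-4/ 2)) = 216/ 133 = 1.62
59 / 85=0.69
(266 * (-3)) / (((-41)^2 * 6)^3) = -133 / 171003752676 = -0.00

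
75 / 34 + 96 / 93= 3413 / 1054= 3.24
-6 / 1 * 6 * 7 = -252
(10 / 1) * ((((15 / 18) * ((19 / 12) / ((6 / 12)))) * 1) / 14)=475 / 252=1.88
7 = 7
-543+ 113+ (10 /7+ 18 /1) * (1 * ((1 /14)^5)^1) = -202356263 /470596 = -430.00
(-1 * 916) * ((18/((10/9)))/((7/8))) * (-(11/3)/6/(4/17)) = 1541628/35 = 44046.51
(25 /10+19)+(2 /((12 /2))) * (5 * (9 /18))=67 /3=22.33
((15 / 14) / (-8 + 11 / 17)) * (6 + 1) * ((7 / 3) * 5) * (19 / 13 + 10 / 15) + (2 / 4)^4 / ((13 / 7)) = -78911 / 3120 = -25.29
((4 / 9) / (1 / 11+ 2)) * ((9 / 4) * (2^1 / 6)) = 11 / 69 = 0.16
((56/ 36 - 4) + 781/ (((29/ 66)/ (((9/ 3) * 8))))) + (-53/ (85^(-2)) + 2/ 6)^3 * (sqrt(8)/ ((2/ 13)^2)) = 11133298/ 261 - 128103354431016735628 * sqrt(2)/ 27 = -6709833378586305056.54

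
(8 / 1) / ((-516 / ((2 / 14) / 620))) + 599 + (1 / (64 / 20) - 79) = 1165208617 / 2239440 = 520.31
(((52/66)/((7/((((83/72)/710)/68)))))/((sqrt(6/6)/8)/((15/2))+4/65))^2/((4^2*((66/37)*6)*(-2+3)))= 7279998973/1055688576212766633984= 0.00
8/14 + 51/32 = 485/224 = 2.17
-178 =-178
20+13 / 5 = 113 / 5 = 22.60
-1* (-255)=255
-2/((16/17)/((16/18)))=-17/9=-1.89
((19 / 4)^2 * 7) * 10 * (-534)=-3373545 / 4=-843386.25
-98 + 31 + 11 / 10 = -659 / 10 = -65.90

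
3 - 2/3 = 7/3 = 2.33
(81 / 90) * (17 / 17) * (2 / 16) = 9 / 80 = 0.11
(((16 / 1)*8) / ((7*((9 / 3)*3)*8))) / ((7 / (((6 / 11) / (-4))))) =-8 / 1617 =-0.00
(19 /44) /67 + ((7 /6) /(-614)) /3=23669 /4072662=0.01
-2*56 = -112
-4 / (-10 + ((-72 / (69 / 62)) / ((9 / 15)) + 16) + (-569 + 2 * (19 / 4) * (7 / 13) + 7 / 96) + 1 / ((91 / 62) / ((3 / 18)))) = 267904 / 44574151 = 0.01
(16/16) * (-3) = -3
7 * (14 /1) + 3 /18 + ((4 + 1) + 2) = 105.17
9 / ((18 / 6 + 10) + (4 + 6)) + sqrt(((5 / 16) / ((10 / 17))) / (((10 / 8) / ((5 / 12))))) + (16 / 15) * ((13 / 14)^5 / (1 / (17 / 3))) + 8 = sqrt(102) / 24 + 437113153 / 34790490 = 12.98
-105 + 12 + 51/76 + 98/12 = -19189/228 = -84.16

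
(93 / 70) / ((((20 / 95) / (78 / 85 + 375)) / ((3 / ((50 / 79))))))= 13381245387 / 1190000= 11244.74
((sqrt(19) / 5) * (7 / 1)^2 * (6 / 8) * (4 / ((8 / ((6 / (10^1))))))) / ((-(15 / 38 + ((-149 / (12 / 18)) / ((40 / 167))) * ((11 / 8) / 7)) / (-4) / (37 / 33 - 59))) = 159327616 * sqrt(19) / 57082817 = 12.17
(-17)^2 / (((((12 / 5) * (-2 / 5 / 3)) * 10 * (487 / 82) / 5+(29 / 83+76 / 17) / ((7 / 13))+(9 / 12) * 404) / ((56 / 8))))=20480700275 / 3119691808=6.56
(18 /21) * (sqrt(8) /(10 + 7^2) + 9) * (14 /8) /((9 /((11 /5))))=11 * sqrt(2) /885 + 33 /10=3.32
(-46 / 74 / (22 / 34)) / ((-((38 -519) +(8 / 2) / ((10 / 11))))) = -1955 / 969881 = -0.00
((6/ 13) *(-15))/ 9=-10/ 13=-0.77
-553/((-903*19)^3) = 79/721482852699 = 0.00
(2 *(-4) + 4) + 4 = 0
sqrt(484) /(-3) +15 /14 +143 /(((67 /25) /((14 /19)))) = 1767301 /53466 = 33.05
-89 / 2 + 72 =55 / 2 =27.50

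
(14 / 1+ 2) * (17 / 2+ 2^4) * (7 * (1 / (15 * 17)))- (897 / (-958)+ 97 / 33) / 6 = 168115007 / 16123140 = 10.43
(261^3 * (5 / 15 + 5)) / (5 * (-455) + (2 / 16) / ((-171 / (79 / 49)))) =-6356271325824 / 152497879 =-41681.05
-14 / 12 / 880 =-7 / 5280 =-0.00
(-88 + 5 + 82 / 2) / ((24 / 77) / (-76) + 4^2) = -30723 / 11701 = -2.63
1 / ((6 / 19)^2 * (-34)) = -361 / 1224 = -0.29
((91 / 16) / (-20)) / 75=-91 / 24000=-0.00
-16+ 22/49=-762/49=-15.55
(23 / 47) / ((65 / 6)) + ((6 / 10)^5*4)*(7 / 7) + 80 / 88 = 26575312 / 21003125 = 1.27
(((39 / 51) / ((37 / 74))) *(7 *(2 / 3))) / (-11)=-364 / 561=-0.65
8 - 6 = 2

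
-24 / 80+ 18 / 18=0.70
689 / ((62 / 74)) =25493 / 31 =822.35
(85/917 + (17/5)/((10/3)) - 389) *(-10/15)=5928211/22925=258.59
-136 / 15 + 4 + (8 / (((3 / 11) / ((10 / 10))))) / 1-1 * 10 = 214 / 15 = 14.27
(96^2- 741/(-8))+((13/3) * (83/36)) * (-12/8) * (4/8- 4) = 1347995/144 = 9361.08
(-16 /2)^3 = -512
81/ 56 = 1.45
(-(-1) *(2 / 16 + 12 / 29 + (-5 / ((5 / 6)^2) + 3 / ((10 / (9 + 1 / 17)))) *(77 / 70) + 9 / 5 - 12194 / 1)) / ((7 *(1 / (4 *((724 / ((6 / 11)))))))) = -798114882147 / 86275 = -9250824.48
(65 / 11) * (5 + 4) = 585 / 11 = 53.18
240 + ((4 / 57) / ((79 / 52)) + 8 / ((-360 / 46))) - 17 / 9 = 16017289 / 67545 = 237.14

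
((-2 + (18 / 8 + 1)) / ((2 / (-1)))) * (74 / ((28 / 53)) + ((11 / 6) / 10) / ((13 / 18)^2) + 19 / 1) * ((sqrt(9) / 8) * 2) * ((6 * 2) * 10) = -84868785 / 9464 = -8967.54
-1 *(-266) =266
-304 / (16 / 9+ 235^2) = -2736 / 497041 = -0.01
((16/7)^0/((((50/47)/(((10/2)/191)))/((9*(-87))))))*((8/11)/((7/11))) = -147204/6685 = -22.02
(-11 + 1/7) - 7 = -125/7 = -17.86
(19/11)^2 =361/121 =2.98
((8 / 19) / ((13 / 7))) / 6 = 28 / 741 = 0.04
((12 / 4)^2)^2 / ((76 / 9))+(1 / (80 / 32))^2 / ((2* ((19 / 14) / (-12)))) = 16881 / 1900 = 8.88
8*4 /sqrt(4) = 16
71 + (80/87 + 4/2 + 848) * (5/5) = 80207/87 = 921.92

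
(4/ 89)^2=16/ 7921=0.00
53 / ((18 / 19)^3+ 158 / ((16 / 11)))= 2908216 / 6007127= 0.48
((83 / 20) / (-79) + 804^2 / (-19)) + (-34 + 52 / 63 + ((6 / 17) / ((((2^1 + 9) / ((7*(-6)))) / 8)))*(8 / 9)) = -12047514928837 / 353665620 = -34064.70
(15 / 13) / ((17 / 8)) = 120 / 221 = 0.54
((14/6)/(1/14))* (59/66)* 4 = 11564/99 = 116.81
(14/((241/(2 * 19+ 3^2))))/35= 94/1205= 0.08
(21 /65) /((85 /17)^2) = 21 /1625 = 0.01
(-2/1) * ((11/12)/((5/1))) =-11/30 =-0.37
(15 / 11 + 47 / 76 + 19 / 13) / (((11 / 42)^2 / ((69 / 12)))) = 379601775 / 1315028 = 288.66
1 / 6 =0.17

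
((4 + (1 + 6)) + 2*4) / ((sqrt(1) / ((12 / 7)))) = 228 / 7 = 32.57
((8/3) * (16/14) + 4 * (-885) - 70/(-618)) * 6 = -15300366/721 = -21221.03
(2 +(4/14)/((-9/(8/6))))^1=370/189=1.96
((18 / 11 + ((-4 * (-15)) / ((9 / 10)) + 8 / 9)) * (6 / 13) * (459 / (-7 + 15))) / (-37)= -49.52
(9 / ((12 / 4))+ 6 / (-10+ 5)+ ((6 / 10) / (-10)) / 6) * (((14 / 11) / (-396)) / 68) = -1253 / 14810400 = -0.00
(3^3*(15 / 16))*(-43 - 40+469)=78165 / 8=9770.62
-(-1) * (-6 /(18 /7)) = -7 /3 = -2.33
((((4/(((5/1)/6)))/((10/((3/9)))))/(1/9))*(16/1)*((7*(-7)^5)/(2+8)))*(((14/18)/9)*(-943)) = 24851233568/1125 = 22089985.39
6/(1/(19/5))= 22.80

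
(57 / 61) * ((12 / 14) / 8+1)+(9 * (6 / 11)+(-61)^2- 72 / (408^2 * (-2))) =80945225149 / 21718928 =3726.94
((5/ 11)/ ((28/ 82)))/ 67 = 205/ 10318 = 0.02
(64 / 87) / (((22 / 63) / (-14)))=-9408 / 319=-29.49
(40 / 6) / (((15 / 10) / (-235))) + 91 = -8581 / 9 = -953.44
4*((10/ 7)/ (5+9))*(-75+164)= 1780/ 49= 36.33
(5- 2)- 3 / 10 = 27 / 10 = 2.70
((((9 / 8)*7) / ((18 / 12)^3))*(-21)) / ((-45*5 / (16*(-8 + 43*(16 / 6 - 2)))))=48608 / 675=72.01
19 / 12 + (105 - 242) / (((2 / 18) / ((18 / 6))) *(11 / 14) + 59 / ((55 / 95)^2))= 77801435 / 96628236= 0.81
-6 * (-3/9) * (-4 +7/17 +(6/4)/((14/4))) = -752/119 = -6.32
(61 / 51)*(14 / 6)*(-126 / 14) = -427 / 17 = -25.12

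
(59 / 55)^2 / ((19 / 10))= 6962 / 11495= 0.61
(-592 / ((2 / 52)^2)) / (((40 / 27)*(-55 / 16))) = 21610368 / 275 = 78583.16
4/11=0.36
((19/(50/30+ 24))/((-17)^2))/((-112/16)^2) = 57/1090397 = 0.00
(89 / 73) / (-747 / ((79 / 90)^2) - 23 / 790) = -5554490 / 4417143641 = -0.00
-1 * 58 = -58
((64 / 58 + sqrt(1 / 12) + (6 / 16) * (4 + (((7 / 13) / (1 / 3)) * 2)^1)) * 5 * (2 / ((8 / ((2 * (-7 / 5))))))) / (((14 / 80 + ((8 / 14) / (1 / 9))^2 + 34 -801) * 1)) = 3430 * sqrt(3) / 4353411 + 9866395 / 547078649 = 0.02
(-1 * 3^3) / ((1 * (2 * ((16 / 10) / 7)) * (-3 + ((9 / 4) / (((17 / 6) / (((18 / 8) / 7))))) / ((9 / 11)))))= 37485 / 1706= 21.97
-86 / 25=-3.44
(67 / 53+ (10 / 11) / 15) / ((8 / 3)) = 2317 / 4664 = 0.50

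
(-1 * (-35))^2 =1225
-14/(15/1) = -14/15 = -0.93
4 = 4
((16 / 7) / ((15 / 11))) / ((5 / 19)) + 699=370319 / 525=705.37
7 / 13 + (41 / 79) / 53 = 29842 / 54431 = 0.55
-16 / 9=-1.78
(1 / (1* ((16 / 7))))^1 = 7 / 16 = 0.44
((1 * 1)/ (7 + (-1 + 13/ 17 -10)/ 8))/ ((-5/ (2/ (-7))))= 136/ 13615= 0.01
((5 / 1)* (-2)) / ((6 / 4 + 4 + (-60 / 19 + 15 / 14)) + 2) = -133 / 72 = -1.85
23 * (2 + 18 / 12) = 161 / 2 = 80.50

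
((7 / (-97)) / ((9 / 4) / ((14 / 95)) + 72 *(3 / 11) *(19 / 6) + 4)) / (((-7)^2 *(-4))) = 22 / 4866781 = 0.00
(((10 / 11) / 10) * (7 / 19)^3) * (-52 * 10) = -178360 / 75449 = -2.36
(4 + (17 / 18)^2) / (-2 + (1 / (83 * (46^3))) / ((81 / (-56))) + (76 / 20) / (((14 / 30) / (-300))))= -11204407795 / 5599614614092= -0.00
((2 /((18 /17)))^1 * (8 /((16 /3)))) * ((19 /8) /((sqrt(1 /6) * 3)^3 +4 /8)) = -323 /300 +323 * sqrt(6) /200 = 2.88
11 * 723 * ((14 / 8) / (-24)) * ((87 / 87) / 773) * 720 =-835065 / 1546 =-540.15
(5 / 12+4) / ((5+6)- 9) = 53 / 24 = 2.21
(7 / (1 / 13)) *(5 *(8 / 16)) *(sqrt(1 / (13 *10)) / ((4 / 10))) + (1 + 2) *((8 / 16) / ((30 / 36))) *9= 81 / 5 + 35 *sqrt(130) / 8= 66.08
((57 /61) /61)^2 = 3249 /13845841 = 0.00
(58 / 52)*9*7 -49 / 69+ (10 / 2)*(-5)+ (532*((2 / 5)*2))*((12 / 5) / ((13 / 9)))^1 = 2593399 / 3450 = 751.71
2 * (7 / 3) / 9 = 14 / 27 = 0.52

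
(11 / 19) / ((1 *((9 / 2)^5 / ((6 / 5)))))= 704 / 1869885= 0.00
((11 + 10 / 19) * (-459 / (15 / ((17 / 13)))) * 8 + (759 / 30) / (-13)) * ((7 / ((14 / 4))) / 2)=-9118711 / 2470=-3691.79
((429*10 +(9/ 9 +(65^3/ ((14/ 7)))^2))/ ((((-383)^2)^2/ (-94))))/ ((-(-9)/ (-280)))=496256413251620/ 193658964489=2562.53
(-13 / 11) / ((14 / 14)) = -13 / 11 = -1.18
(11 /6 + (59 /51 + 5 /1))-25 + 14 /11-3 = -21023 /1122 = -18.74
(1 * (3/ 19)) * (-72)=-216/ 19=-11.37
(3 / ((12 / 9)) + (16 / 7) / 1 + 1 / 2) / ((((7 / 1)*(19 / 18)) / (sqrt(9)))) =3807 / 1862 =2.04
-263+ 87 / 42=-3653 / 14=-260.93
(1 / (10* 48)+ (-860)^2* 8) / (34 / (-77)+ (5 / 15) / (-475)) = -20775068167315 / 1552864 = -13378549.68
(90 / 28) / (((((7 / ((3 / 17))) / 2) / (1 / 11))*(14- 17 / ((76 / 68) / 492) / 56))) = -5130 / 41656307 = -0.00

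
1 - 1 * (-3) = 4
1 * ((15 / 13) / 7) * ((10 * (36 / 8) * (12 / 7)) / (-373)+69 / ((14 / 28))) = 5396670 / 237601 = 22.71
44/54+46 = 1264/27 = 46.81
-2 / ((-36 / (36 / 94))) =1 / 47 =0.02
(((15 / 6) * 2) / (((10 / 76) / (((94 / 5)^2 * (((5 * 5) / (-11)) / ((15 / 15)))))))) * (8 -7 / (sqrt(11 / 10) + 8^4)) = -450563880002496 / 1845493639 -2350376 * sqrt(110) / 1845493639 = -244142.76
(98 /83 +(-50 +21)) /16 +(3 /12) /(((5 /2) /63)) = 30287 /6640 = 4.56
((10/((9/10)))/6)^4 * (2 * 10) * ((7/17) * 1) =875000000/9034497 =96.85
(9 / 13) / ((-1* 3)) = -3 / 13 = -0.23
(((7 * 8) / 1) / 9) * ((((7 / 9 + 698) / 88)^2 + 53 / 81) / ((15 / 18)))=475.69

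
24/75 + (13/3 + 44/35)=5.91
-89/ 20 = -4.45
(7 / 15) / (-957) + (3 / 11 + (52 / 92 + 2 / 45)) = 291173 / 330165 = 0.88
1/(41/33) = 33/41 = 0.80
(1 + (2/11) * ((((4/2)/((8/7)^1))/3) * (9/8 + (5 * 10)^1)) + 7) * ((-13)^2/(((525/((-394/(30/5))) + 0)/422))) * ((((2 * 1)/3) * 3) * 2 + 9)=-647203967813/415800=-1556527.10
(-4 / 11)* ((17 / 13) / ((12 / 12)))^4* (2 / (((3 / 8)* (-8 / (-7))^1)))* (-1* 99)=14031528 / 28561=491.28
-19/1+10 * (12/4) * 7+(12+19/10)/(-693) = 1323491/6930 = 190.98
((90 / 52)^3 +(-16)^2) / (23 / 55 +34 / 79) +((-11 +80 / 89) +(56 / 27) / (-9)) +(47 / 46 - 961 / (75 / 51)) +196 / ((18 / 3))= -322.33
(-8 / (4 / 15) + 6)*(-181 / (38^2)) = 1086 / 361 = 3.01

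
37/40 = 0.92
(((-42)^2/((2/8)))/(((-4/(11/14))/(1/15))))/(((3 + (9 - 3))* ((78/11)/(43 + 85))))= -108416/585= -185.33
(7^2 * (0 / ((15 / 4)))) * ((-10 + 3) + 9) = 0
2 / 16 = 1 / 8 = 0.12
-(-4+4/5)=3.20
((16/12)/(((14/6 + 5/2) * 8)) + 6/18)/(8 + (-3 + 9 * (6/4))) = 64/3219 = 0.02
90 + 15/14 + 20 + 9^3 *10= 103615/14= 7401.07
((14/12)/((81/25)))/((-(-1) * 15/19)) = 665/1458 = 0.46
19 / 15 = 1.27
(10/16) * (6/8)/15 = 1/32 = 0.03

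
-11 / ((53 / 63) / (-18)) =12474 / 53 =235.36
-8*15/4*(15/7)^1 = -450/7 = -64.29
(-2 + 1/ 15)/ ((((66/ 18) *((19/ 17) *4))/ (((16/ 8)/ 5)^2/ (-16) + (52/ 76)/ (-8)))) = 16269/ 1444000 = 0.01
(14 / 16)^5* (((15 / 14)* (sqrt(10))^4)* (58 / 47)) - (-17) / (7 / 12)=96.96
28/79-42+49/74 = -239589/5846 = -40.98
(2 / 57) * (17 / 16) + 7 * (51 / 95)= 3.80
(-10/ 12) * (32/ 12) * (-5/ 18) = 50/ 81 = 0.62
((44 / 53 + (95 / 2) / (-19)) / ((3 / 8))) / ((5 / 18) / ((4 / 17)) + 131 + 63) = -16992 / 744809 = -0.02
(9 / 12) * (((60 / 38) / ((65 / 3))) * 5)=0.27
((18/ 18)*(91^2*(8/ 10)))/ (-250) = -26.50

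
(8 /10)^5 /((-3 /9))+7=18803 /3125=6.02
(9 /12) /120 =1 /160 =0.01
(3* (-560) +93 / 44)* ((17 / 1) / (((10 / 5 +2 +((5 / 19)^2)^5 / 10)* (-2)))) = 7694849886449465259 / 2158135408683452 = 3565.51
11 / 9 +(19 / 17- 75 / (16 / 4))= -10043 / 612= -16.41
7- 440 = -433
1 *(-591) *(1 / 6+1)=-1379 / 2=-689.50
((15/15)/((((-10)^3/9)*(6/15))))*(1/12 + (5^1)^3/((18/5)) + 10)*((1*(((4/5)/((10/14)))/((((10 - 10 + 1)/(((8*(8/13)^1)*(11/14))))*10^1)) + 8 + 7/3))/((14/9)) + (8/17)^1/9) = -39153208729/5569200000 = -7.03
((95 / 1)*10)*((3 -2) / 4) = 475 / 2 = 237.50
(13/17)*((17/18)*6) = 13/3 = 4.33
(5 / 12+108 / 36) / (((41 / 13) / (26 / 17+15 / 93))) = 3861 / 2108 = 1.83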